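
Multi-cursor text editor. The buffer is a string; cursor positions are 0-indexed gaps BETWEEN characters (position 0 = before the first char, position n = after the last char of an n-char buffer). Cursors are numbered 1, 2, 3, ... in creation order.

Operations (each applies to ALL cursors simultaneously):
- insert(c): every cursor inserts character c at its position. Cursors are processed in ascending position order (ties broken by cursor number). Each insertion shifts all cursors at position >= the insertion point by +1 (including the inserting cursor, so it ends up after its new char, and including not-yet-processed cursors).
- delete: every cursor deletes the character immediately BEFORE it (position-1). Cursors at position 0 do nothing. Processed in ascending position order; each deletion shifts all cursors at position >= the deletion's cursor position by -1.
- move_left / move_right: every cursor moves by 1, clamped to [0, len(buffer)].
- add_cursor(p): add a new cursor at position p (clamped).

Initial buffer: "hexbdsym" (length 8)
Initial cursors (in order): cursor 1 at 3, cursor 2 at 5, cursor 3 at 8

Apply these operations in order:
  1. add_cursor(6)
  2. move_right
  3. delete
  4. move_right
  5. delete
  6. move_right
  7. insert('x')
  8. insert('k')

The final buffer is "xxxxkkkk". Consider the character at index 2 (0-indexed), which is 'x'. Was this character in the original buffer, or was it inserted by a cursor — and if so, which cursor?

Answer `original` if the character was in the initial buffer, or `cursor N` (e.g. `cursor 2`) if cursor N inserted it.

Answer: cursor 3

Derivation:
After op 1 (add_cursor(6)): buffer="hexbdsym" (len 8), cursors c1@3 c2@5 c4@6 c3@8, authorship ........
After op 2 (move_right): buffer="hexbdsym" (len 8), cursors c1@4 c2@6 c4@7 c3@8, authorship ........
After op 3 (delete): buffer="hexd" (len 4), cursors c1@3 c2@4 c3@4 c4@4, authorship ....
After op 4 (move_right): buffer="hexd" (len 4), cursors c1@4 c2@4 c3@4 c4@4, authorship ....
After op 5 (delete): buffer="" (len 0), cursors c1@0 c2@0 c3@0 c4@0, authorship 
After op 6 (move_right): buffer="" (len 0), cursors c1@0 c2@0 c3@0 c4@0, authorship 
After op 7 (insert('x')): buffer="xxxx" (len 4), cursors c1@4 c2@4 c3@4 c4@4, authorship 1234
After op 8 (insert('k')): buffer="xxxxkkkk" (len 8), cursors c1@8 c2@8 c3@8 c4@8, authorship 12341234
Authorship (.=original, N=cursor N): 1 2 3 4 1 2 3 4
Index 2: author = 3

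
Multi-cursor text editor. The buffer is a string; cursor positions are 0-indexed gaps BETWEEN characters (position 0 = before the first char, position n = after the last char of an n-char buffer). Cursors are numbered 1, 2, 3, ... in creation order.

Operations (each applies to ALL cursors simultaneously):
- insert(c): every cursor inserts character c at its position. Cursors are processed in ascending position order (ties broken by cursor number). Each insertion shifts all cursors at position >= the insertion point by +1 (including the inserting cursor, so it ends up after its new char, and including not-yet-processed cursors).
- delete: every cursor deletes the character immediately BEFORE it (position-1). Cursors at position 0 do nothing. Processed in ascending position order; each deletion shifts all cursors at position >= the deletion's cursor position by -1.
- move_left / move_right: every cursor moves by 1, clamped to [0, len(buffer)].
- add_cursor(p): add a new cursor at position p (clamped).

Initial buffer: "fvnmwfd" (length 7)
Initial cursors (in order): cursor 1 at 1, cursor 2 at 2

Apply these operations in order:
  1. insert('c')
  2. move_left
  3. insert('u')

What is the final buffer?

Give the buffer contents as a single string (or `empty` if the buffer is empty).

After op 1 (insert('c')): buffer="fcvcnmwfd" (len 9), cursors c1@2 c2@4, authorship .1.2.....
After op 2 (move_left): buffer="fcvcnmwfd" (len 9), cursors c1@1 c2@3, authorship .1.2.....
After op 3 (insert('u')): buffer="fucvucnmwfd" (len 11), cursors c1@2 c2@5, authorship .11.22.....

Answer: fucvucnmwfd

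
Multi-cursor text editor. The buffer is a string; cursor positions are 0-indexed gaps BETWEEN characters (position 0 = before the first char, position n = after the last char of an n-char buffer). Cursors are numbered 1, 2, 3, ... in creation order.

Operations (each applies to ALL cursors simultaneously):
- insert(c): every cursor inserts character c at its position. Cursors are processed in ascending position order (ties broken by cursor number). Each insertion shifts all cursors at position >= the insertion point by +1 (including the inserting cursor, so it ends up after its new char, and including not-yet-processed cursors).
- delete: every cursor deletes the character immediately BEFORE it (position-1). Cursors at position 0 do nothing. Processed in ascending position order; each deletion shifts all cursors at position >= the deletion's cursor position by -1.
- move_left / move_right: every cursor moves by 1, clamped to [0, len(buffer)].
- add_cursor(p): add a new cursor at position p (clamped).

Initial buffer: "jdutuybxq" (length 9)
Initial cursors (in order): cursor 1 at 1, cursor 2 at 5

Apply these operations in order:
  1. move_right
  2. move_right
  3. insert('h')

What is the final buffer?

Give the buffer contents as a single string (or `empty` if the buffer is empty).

After op 1 (move_right): buffer="jdutuybxq" (len 9), cursors c1@2 c2@6, authorship .........
After op 2 (move_right): buffer="jdutuybxq" (len 9), cursors c1@3 c2@7, authorship .........
After op 3 (insert('h')): buffer="jduhtuybhxq" (len 11), cursors c1@4 c2@9, authorship ...1....2..

Answer: jduhtuybhxq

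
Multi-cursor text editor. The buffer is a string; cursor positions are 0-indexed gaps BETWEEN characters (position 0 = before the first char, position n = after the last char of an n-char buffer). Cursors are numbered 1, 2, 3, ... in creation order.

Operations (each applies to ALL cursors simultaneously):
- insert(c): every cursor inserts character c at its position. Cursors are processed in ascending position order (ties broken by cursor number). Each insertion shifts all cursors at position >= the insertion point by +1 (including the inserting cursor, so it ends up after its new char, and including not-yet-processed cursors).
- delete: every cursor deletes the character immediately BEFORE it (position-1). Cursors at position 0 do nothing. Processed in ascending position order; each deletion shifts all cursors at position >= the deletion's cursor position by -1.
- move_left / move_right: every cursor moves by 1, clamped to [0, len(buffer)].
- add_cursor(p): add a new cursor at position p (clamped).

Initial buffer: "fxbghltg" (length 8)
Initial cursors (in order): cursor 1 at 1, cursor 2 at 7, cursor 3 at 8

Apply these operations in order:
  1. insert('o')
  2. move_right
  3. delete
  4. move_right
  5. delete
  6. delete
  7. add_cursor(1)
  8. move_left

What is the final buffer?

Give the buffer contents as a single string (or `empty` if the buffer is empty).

Answer: fg

Derivation:
After op 1 (insert('o')): buffer="foxbghltogo" (len 11), cursors c1@2 c2@9 c3@11, authorship .1......2.3
After op 2 (move_right): buffer="foxbghltogo" (len 11), cursors c1@3 c2@10 c3@11, authorship .1......2.3
After op 3 (delete): buffer="fobghlto" (len 8), cursors c1@2 c2@8 c3@8, authorship .1.....2
After op 4 (move_right): buffer="fobghlto" (len 8), cursors c1@3 c2@8 c3@8, authorship .1.....2
After op 5 (delete): buffer="foghl" (len 5), cursors c1@2 c2@5 c3@5, authorship .1...
After op 6 (delete): buffer="fg" (len 2), cursors c1@1 c2@2 c3@2, authorship ..
After op 7 (add_cursor(1)): buffer="fg" (len 2), cursors c1@1 c4@1 c2@2 c3@2, authorship ..
After op 8 (move_left): buffer="fg" (len 2), cursors c1@0 c4@0 c2@1 c3@1, authorship ..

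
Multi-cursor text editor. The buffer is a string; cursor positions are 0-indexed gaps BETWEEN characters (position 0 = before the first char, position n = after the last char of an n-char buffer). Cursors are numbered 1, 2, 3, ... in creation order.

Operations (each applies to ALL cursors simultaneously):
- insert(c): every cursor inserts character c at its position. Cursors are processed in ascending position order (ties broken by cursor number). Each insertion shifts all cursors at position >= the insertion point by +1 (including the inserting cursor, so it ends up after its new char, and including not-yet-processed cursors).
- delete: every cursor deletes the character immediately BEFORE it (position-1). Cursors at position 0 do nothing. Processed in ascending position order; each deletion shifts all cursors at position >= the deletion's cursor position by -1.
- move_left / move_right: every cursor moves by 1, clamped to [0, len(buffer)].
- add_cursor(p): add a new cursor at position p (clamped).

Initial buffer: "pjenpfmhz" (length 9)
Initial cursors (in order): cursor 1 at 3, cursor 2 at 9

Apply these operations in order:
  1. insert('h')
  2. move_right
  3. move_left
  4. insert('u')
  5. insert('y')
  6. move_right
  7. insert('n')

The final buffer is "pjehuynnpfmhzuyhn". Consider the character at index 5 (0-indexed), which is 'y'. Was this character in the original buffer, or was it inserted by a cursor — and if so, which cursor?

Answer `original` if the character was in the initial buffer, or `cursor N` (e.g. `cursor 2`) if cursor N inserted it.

After op 1 (insert('h')): buffer="pjehnpfmhzh" (len 11), cursors c1@4 c2@11, authorship ...1......2
After op 2 (move_right): buffer="pjehnpfmhzh" (len 11), cursors c1@5 c2@11, authorship ...1......2
After op 3 (move_left): buffer="pjehnpfmhzh" (len 11), cursors c1@4 c2@10, authorship ...1......2
After op 4 (insert('u')): buffer="pjehunpfmhzuh" (len 13), cursors c1@5 c2@12, authorship ...11......22
After op 5 (insert('y')): buffer="pjehuynpfmhzuyh" (len 15), cursors c1@6 c2@14, authorship ...111......222
After op 6 (move_right): buffer="pjehuynpfmhzuyh" (len 15), cursors c1@7 c2@15, authorship ...111......222
After op 7 (insert('n')): buffer="pjehuynnpfmhzuyhn" (len 17), cursors c1@8 c2@17, authorship ...111.1.....2222
Authorship (.=original, N=cursor N): . . . 1 1 1 . 1 . . . . . 2 2 2 2
Index 5: author = 1

Answer: cursor 1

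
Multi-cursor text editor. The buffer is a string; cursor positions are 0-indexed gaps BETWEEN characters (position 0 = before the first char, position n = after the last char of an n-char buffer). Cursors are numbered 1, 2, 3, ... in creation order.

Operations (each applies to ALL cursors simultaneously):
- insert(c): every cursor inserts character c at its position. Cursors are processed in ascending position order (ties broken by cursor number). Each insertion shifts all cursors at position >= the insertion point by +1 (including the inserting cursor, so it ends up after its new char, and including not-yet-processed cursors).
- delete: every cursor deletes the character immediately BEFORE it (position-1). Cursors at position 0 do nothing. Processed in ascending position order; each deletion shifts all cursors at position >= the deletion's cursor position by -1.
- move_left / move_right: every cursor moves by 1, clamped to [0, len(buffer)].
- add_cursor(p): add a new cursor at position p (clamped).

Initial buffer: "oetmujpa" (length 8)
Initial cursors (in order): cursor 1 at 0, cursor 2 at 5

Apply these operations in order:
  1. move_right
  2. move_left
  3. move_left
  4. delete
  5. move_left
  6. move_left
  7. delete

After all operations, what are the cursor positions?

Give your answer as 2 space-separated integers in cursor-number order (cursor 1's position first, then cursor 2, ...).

Answer: 0 0

Derivation:
After op 1 (move_right): buffer="oetmujpa" (len 8), cursors c1@1 c2@6, authorship ........
After op 2 (move_left): buffer="oetmujpa" (len 8), cursors c1@0 c2@5, authorship ........
After op 3 (move_left): buffer="oetmujpa" (len 8), cursors c1@0 c2@4, authorship ........
After op 4 (delete): buffer="oetujpa" (len 7), cursors c1@0 c2@3, authorship .......
After op 5 (move_left): buffer="oetujpa" (len 7), cursors c1@0 c2@2, authorship .......
After op 6 (move_left): buffer="oetujpa" (len 7), cursors c1@0 c2@1, authorship .......
After op 7 (delete): buffer="etujpa" (len 6), cursors c1@0 c2@0, authorship ......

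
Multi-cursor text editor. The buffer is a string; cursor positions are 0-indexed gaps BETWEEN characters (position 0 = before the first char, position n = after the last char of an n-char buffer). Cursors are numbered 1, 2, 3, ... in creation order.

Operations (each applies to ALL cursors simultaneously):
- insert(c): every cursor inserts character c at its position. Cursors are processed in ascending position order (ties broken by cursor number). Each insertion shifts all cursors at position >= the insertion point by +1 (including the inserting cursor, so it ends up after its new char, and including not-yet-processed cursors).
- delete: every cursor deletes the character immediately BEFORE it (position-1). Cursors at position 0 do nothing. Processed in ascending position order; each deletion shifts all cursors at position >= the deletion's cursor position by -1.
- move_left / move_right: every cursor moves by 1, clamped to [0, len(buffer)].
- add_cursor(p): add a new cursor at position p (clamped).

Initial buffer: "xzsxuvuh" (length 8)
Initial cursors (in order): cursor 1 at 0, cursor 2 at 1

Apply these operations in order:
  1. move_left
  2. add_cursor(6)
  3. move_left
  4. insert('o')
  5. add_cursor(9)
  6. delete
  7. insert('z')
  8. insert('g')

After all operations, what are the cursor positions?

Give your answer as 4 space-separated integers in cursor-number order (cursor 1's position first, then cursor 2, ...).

After op 1 (move_left): buffer="xzsxuvuh" (len 8), cursors c1@0 c2@0, authorship ........
After op 2 (add_cursor(6)): buffer="xzsxuvuh" (len 8), cursors c1@0 c2@0 c3@6, authorship ........
After op 3 (move_left): buffer="xzsxuvuh" (len 8), cursors c1@0 c2@0 c3@5, authorship ........
After op 4 (insert('o')): buffer="ooxzsxuovuh" (len 11), cursors c1@2 c2@2 c3@8, authorship 12.....3...
After op 5 (add_cursor(9)): buffer="ooxzsxuovuh" (len 11), cursors c1@2 c2@2 c3@8 c4@9, authorship 12.....3...
After op 6 (delete): buffer="xzsxuuh" (len 7), cursors c1@0 c2@0 c3@5 c4@5, authorship .......
After op 7 (insert('z')): buffer="zzxzsxuzzuh" (len 11), cursors c1@2 c2@2 c3@9 c4@9, authorship 12.....34..
After op 8 (insert('g')): buffer="zzggxzsxuzzgguh" (len 15), cursors c1@4 c2@4 c3@13 c4@13, authorship 1212.....3434..

Answer: 4 4 13 13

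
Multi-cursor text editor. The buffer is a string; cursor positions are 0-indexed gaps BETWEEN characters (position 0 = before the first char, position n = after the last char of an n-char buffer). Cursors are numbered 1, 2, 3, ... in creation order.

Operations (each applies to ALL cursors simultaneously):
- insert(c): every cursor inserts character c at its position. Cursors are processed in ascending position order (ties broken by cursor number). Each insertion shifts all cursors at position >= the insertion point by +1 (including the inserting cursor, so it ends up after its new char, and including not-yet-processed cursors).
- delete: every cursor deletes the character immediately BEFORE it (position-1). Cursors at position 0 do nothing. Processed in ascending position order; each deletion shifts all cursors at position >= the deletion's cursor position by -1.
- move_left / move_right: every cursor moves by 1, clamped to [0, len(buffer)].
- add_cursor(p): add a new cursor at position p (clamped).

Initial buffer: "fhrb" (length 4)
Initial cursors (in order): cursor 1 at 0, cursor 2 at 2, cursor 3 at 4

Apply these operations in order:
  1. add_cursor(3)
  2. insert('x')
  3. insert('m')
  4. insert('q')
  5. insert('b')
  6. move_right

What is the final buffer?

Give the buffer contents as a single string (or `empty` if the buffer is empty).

Answer: xmqbfhxmqbrxmqbbxmqb

Derivation:
After op 1 (add_cursor(3)): buffer="fhrb" (len 4), cursors c1@0 c2@2 c4@3 c3@4, authorship ....
After op 2 (insert('x')): buffer="xfhxrxbx" (len 8), cursors c1@1 c2@4 c4@6 c3@8, authorship 1..2.4.3
After op 3 (insert('m')): buffer="xmfhxmrxmbxm" (len 12), cursors c1@2 c2@6 c4@9 c3@12, authorship 11..22.44.33
After op 4 (insert('q')): buffer="xmqfhxmqrxmqbxmq" (len 16), cursors c1@3 c2@8 c4@12 c3@16, authorship 111..222.444.333
After op 5 (insert('b')): buffer="xmqbfhxmqbrxmqbbxmqb" (len 20), cursors c1@4 c2@10 c4@15 c3@20, authorship 1111..2222.4444.3333
After op 6 (move_right): buffer="xmqbfhxmqbrxmqbbxmqb" (len 20), cursors c1@5 c2@11 c4@16 c3@20, authorship 1111..2222.4444.3333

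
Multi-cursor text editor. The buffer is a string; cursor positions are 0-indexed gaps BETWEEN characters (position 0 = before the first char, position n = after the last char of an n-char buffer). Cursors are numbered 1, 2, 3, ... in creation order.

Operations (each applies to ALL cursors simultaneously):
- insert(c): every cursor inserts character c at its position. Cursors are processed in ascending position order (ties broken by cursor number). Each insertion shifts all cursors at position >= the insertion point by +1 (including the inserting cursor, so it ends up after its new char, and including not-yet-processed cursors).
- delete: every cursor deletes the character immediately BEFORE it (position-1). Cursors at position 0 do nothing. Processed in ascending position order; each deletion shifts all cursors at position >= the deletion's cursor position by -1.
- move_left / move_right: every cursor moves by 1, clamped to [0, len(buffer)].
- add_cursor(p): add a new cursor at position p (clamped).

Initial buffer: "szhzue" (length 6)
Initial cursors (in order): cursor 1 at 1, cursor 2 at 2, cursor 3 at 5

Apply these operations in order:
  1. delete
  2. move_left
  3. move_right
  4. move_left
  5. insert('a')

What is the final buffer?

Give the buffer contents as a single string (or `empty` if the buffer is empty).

Answer: aahaze

Derivation:
After op 1 (delete): buffer="hze" (len 3), cursors c1@0 c2@0 c3@2, authorship ...
After op 2 (move_left): buffer="hze" (len 3), cursors c1@0 c2@0 c3@1, authorship ...
After op 3 (move_right): buffer="hze" (len 3), cursors c1@1 c2@1 c3@2, authorship ...
After op 4 (move_left): buffer="hze" (len 3), cursors c1@0 c2@0 c3@1, authorship ...
After op 5 (insert('a')): buffer="aahaze" (len 6), cursors c1@2 c2@2 c3@4, authorship 12.3..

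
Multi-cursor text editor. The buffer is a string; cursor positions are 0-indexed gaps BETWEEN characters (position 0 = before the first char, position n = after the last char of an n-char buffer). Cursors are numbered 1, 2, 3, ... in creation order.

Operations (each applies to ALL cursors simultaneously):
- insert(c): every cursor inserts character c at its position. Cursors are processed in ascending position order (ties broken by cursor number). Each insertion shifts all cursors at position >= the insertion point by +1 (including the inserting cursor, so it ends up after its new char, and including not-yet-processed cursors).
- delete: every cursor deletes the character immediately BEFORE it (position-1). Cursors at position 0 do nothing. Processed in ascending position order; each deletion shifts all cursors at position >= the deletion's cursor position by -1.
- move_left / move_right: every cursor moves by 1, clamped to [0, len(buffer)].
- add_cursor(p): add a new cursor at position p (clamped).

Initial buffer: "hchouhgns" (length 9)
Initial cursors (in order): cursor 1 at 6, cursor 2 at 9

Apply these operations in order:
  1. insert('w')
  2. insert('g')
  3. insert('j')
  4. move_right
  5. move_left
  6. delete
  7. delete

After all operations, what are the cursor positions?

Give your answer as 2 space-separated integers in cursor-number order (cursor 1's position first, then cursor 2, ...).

After op 1 (insert('w')): buffer="hchouhwgnsw" (len 11), cursors c1@7 c2@11, authorship ......1...2
After op 2 (insert('g')): buffer="hchouhwggnswg" (len 13), cursors c1@8 c2@13, authorship ......11...22
After op 3 (insert('j')): buffer="hchouhwgjgnswgj" (len 15), cursors c1@9 c2@15, authorship ......111...222
After op 4 (move_right): buffer="hchouhwgjgnswgj" (len 15), cursors c1@10 c2@15, authorship ......111...222
After op 5 (move_left): buffer="hchouhwgjgnswgj" (len 15), cursors c1@9 c2@14, authorship ......111...222
After op 6 (delete): buffer="hchouhwggnswj" (len 13), cursors c1@8 c2@12, authorship ......11...22
After op 7 (delete): buffer="hchouhwgnsj" (len 11), cursors c1@7 c2@10, authorship ......1...2

Answer: 7 10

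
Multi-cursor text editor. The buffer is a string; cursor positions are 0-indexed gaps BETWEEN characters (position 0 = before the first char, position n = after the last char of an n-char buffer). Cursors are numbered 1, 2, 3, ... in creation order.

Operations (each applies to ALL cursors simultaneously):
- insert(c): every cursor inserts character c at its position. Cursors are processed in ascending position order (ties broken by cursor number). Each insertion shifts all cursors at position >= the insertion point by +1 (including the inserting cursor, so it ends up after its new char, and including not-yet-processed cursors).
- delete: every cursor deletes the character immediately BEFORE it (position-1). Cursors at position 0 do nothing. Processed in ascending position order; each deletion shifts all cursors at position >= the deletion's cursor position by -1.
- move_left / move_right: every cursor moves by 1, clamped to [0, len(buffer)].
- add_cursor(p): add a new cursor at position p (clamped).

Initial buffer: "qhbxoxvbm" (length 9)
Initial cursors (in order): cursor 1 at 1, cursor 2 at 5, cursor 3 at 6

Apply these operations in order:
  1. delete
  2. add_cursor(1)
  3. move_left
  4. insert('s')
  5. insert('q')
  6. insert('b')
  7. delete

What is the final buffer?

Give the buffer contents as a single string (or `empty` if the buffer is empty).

After op 1 (delete): buffer="hbxvbm" (len 6), cursors c1@0 c2@3 c3@3, authorship ......
After op 2 (add_cursor(1)): buffer="hbxvbm" (len 6), cursors c1@0 c4@1 c2@3 c3@3, authorship ......
After op 3 (move_left): buffer="hbxvbm" (len 6), cursors c1@0 c4@0 c2@2 c3@2, authorship ......
After op 4 (insert('s')): buffer="sshbssxvbm" (len 10), cursors c1@2 c4@2 c2@6 c3@6, authorship 14..23....
After op 5 (insert('q')): buffer="ssqqhbssqqxvbm" (len 14), cursors c1@4 c4@4 c2@10 c3@10, authorship 1414..2323....
After op 6 (insert('b')): buffer="ssqqbbhbssqqbbxvbm" (len 18), cursors c1@6 c4@6 c2@14 c3@14, authorship 141414..232323....
After op 7 (delete): buffer="ssqqhbssqqxvbm" (len 14), cursors c1@4 c4@4 c2@10 c3@10, authorship 1414..2323....

Answer: ssqqhbssqqxvbm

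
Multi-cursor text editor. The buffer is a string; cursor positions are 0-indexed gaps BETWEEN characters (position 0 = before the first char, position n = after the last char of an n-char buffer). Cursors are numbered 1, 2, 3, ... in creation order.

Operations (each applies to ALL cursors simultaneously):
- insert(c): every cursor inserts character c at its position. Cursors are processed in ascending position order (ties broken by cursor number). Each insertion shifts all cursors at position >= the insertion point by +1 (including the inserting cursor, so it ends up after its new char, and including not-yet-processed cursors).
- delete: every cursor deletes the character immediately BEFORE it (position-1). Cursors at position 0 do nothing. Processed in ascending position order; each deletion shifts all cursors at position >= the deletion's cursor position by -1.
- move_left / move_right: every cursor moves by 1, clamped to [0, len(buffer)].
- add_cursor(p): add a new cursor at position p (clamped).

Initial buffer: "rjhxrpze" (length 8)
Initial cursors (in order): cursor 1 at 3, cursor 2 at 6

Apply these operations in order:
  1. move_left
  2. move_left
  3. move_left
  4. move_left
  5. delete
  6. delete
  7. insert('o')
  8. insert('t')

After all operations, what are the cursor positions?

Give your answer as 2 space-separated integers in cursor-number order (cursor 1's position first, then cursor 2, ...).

After op 1 (move_left): buffer="rjhxrpze" (len 8), cursors c1@2 c2@5, authorship ........
After op 2 (move_left): buffer="rjhxrpze" (len 8), cursors c1@1 c2@4, authorship ........
After op 3 (move_left): buffer="rjhxrpze" (len 8), cursors c1@0 c2@3, authorship ........
After op 4 (move_left): buffer="rjhxrpze" (len 8), cursors c1@0 c2@2, authorship ........
After op 5 (delete): buffer="rhxrpze" (len 7), cursors c1@0 c2@1, authorship .......
After op 6 (delete): buffer="hxrpze" (len 6), cursors c1@0 c2@0, authorship ......
After op 7 (insert('o')): buffer="oohxrpze" (len 8), cursors c1@2 c2@2, authorship 12......
After op 8 (insert('t')): buffer="ootthxrpze" (len 10), cursors c1@4 c2@4, authorship 1212......

Answer: 4 4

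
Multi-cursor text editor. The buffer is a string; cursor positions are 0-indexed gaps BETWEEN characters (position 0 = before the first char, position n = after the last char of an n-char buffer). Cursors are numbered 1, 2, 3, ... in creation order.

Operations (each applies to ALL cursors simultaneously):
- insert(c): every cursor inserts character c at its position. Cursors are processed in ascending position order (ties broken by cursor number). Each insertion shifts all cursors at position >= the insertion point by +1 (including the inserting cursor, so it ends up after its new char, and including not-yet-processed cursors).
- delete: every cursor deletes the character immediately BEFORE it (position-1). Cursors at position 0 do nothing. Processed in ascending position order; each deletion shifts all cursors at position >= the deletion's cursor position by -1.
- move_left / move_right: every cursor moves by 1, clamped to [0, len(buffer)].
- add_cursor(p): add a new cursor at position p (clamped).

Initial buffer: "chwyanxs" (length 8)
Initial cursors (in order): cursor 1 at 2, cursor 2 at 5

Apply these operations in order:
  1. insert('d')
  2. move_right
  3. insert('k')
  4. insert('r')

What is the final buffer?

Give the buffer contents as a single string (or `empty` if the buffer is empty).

After op 1 (insert('d')): buffer="chdwyadnxs" (len 10), cursors c1@3 c2@7, authorship ..1...2...
After op 2 (move_right): buffer="chdwyadnxs" (len 10), cursors c1@4 c2@8, authorship ..1...2...
After op 3 (insert('k')): buffer="chdwkyadnkxs" (len 12), cursors c1@5 c2@10, authorship ..1.1..2.2..
After op 4 (insert('r')): buffer="chdwkryadnkrxs" (len 14), cursors c1@6 c2@12, authorship ..1.11..2.22..

Answer: chdwkryadnkrxs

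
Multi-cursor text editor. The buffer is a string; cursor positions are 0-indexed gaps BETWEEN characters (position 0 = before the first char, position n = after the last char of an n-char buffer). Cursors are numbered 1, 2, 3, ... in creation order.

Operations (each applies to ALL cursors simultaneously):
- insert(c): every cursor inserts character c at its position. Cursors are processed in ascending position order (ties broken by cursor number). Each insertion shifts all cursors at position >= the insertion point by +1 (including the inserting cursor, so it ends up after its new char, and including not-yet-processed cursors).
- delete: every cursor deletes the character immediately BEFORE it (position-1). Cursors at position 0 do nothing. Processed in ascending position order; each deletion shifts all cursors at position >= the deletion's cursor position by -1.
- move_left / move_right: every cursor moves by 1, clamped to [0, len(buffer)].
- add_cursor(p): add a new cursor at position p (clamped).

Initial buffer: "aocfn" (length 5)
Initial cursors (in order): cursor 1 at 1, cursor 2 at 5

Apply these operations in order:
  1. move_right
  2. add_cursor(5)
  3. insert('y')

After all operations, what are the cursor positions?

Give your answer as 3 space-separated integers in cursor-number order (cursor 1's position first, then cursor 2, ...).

After op 1 (move_right): buffer="aocfn" (len 5), cursors c1@2 c2@5, authorship .....
After op 2 (add_cursor(5)): buffer="aocfn" (len 5), cursors c1@2 c2@5 c3@5, authorship .....
After op 3 (insert('y')): buffer="aoycfnyy" (len 8), cursors c1@3 c2@8 c3@8, authorship ..1...23

Answer: 3 8 8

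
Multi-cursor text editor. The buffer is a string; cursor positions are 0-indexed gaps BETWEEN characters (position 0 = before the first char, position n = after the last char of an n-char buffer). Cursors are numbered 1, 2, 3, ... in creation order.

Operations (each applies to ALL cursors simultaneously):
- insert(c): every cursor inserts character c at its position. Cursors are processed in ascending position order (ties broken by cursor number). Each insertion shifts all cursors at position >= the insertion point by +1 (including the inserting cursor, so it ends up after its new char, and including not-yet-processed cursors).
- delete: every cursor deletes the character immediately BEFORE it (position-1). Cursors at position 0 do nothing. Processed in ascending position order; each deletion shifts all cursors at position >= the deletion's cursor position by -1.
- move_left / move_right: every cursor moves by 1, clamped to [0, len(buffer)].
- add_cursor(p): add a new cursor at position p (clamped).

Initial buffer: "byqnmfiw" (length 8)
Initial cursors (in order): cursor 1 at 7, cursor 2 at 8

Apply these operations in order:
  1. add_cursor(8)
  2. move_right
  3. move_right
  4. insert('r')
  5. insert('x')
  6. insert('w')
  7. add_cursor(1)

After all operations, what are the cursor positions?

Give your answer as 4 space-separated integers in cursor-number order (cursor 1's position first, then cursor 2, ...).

Answer: 17 17 17 1

Derivation:
After op 1 (add_cursor(8)): buffer="byqnmfiw" (len 8), cursors c1@7 c2@8 c3@8, authorship ........
After op 2 (move_right): buffer="byqnmfiw" (len 8), cursors c1@8 c2@8 c3@8, authorship ........
After op 3 (move_right): buffer="byqnmfiw" (len 8), cursors c1@8 c2@8 c3@8, authorship ........
After op 4 (insert('r')): buffer="byqnmfiwrrr" (len 11), cursors c1@11 c2@11 c3@11, authorship ........123
After op 5 (insert('x')): buffer="byqnmfiwrrrxxx" (len 14), cursors c1@14 c2@14 c3@14, authorship ........123123
After op 6 (insert('w')): buffer="byqnmfiwrrrxxxwww" (len 17), cursors c1@17 c2@17 c3@17, authorship ........123123123
After op 7 (add_cursor(1)): buffer="byqnmfiwrrrxxxwww" (len 17), cursors c4@1 c1@17 c2@17 c3@17, authorship ........123123123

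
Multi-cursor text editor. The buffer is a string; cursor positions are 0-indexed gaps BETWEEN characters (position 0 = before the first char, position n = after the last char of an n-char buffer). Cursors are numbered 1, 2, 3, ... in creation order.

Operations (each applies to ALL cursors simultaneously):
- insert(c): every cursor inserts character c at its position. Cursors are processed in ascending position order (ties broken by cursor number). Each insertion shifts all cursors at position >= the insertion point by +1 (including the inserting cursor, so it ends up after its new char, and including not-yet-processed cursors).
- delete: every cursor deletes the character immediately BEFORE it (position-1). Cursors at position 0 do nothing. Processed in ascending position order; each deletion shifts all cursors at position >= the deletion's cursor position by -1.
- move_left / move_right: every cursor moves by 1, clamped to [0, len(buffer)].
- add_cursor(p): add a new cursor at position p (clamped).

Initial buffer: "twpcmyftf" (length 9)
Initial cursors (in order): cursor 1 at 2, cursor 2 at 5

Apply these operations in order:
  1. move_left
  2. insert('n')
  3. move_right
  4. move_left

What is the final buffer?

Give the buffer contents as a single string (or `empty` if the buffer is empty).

Answer: tnwpcnmyftf

Derivation:
After op 1 (move_left): buffer="twpcmyftf" (len 9), cursors c1@1 c2@4, authorship .........
After op 2 (insert('n')): buffer="tnwpcnmyftf" (len 11), cursors c1@2 c2@6, authorship .1...2.....
After op 3 (move_right): buffer="tnwpcnmyftf" (len 11), cursors c1@3 c2@7, authorship .1...2.....
After op 4 (move_left): buffer="tnwpcnmyftf" (len 11), cursors c1@2 c2@6, authorship .1...2.....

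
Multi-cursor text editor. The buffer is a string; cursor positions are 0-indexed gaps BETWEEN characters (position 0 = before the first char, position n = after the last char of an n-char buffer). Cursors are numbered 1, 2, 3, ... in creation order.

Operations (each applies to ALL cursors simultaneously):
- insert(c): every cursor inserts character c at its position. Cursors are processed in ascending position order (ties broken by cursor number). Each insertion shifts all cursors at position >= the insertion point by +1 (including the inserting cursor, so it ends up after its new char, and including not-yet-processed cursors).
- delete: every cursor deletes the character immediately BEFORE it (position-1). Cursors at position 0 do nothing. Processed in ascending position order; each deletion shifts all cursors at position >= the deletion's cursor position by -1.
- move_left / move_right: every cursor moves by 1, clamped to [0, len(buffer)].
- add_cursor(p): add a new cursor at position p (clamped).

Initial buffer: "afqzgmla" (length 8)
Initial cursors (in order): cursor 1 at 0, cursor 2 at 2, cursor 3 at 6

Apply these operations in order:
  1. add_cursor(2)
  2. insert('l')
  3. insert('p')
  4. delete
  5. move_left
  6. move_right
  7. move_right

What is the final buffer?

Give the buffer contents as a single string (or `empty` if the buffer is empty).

Answer: lafllqzgmlla

Derivation:
After op 1 (add_cursor(2)): buffer="afqzgmla" (len 8), cursors c1@0 c2@2 c4@2 c3@6, authorship ........
After op 2 (insert('l')): buffer="lafllqzgmlla" (len 12), cursors c1@1 c2@5 c4@5 c3@10, authorship 1..24....3..
After op 3 (insert('p')): buffer="lpafllppqzgmlpla" (len 16), cursors c1@2 c2@8 c4@8 c3@14, authorship 11..2424....33..
After op 4 (delete): buffer="lafllqzgmlla" (len 12), cursors c1@1 c2@5 c4@5 c3@10, authorship 1..24....3..
After op 5 (move_left): buffer="lafllqzgmlla" (len 12), cursors c1@0 c2@4 c4@4 c3@9, authorship 1..24....3..
After op 6 (move_right): buffer="lafllqzgmlla" (len 12), cursors c1@1 c2@5 c4@5 c3@10, authorship 1..24....3..
After op 7 (move_right): buffer="lafllqzgmlla" (len 12), cursors c1@2 c2@6 c4@6 c3@11, authorship 1..24....3..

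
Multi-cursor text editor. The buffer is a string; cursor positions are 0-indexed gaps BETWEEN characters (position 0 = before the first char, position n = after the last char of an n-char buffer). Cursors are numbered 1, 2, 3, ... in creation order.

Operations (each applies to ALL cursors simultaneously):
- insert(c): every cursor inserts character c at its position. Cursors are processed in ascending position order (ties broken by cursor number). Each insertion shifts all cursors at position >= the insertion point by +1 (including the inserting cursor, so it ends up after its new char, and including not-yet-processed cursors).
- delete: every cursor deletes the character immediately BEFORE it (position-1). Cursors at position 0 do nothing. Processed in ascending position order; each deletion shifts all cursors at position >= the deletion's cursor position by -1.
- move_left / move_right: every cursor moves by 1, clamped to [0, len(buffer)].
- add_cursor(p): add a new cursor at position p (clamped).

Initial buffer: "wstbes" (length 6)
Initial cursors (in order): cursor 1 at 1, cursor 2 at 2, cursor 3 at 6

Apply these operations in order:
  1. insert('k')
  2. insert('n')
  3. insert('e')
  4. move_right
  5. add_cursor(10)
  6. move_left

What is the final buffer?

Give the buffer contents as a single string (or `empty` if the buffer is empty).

Answer: wknesknetbeskne

Derivation:
After op 1 (insert('k')): buffer="wksktbesk" (len 9), cursors c1@2 c2@4 c3@9, authorship .1.2....3
After op 2 (insert('n')): buffer="wknskntbeskn" (len 12), cursors c1@3 c2@6 c3@12, authorship .11.22....33
After op 3 (insert('e')): buffer="wknesknetbeskne" (len 15), cursors c1@4 c2@8 c3@15, authorship .111.222....333
After op 4 (move_right): buffer="wknesknetbeskne" (len 15), cursors c1@5 c2@9 c3@15, authorship .111.222....333
After op 5 (add_cursor(10)): buffer="wknesknetbeskne" (len 15), cursors c1@5 c2@9 c4@10 c3@15, authorship .111.222....333
After op 6 (move_left): buffer="wknesknetbeskne" (len 15), cursors c1@4 c2@8 c4@9 c3@14, authorship .111.222....333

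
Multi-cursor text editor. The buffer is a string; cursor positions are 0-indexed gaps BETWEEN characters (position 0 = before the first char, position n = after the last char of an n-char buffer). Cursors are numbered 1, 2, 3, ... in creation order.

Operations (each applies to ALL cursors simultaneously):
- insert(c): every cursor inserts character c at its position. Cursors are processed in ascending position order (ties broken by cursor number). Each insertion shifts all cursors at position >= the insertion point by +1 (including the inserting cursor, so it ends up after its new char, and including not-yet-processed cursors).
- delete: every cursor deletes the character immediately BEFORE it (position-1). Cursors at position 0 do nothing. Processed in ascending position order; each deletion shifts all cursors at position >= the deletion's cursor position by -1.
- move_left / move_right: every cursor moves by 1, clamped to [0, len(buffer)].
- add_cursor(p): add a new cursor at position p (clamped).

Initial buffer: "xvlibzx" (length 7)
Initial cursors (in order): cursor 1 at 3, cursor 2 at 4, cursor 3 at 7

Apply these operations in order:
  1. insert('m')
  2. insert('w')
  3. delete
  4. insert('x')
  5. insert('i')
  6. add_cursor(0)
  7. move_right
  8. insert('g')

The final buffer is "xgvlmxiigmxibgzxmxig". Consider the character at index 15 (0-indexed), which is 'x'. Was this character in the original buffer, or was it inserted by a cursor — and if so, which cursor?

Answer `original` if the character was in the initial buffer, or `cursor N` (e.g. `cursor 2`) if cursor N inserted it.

After op 1 (insert('m')): buffer="xvlmimbzxm" (len 10), cursors c1@4 c2@6 c3@10, authorship ...1.2...3
After op 2 (insert('w')): buffer="xvlmwimwbzxmw" (len 13), cursors c1@5 c2@8 c3@13, authorship ...11.22...33
After op 3 (delete): buffer="xvlmimbzxm" (len 10), cursors c1@4 c2@6 c3@10, authorship ...1.2...3
After op 4 (insert('x')): buffer="xvlmximxbzxmx" (len 13), cursors c1@5 c2@8 c3@13, authorship ...11.22...33
After op 5 (insert('i')): buffer="xvlmxiimxibzxmxi" (len 16), cursors c1@6 c2@10 c3@16, authorship ...111.222...333
After op 6 (add_cursor(0)): buffer="xvlmxiimxibzxmxi" (len 16), cursors c4@0 c1@6 c2@10 c3@16, authorship ...111.222...333
After op 7 (move_right): buffer="xvlmxiimxibzxmxi" (len 16), cursors c4@1 c1@7 c2@11 c3@16, authorship ...111.222...333
After op 8 (insert('g')): buffer="xgvlmxiigmxibgzxmxig" (len 20), cursors c4@2 c1@9 c2@14 c3@20, authorship .4..111.1222.2..3333
Authorship (.=original, N=cursor N): . 4 . . 1 1 1 . 1 2 2 2 . 2 . . 3 3 3 3
Index 15: author = original

Answer: original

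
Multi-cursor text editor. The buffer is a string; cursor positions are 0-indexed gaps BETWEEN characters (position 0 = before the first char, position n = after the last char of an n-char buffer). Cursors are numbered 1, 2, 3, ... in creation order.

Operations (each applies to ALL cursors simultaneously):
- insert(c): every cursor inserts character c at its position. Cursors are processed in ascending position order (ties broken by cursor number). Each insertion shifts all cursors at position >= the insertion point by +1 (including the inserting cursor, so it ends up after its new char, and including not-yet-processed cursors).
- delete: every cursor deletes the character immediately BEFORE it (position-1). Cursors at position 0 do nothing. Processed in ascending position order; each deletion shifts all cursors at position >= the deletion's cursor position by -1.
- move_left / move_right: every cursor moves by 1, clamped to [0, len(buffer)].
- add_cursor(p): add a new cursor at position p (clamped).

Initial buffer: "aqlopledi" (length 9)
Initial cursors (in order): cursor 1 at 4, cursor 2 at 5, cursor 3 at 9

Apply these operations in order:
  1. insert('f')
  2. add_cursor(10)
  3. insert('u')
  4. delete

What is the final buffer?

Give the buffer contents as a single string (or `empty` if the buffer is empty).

After op 1 (insert('f')): buffer="aqlofpfledif" (len 12), cursors c1@5 c2@7 c3@12, authorship ....1.2....3
After op 2 (add_cursor(10)): buffer="aqlofpfledif" (len 12), cursors c1@5 c2@7 c4@10 c3@12, authorship ....1.2....3
After op 3 (insert('u')): buffer="aqlofupfuleduifu" (len 16), cursors c1@6 c2@9 c4@13 c3@16, authorship ....11.22...4.33
After op 4 (delete): buffer="aqlofpfledif" (len 12), cursors c1@5 c2@7 c4@10 c3@12, authorship ....1.2....3

Answer: aqlofpfledif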